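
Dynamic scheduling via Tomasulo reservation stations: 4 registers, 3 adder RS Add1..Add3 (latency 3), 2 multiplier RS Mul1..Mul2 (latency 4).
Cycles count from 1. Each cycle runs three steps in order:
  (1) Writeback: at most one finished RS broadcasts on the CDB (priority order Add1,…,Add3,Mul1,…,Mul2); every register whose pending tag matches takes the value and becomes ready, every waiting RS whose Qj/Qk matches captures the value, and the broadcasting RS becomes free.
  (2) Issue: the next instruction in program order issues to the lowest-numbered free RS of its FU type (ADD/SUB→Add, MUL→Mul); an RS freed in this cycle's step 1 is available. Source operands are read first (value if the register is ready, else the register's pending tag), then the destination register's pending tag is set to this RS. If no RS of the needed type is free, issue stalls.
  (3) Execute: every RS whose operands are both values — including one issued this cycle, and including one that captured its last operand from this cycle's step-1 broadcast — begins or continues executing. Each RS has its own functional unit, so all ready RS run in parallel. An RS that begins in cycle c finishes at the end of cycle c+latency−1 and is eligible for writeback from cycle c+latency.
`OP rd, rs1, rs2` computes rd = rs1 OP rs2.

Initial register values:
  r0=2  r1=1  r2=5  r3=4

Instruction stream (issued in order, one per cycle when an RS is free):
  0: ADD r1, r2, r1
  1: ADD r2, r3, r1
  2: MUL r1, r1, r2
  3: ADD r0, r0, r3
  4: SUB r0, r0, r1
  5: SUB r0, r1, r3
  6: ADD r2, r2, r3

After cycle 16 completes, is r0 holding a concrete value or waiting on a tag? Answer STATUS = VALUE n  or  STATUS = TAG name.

  c1: issue ADD r1<-Add1  regs: r0:2,r1:Add1,r2:5,r3:4
  c2: issue ADD r2<-Add2  regs: r0:2,r1:Add1,r2:Add2,r3:4
  c3: issue MUL r1<-Mul1  regs: r0:2,r1:Mul1,r2:Add2,r3:4
  c4: CDB Add1=6; issue ADD r0<-Add1  regs: r0:Add1,r1:Mul1,r2:Add2,r3:4
  c5: issue SUB r0<-Add3  regs: r0:Add3,r1:Mul1,r2:Add2,r3:4
  c6: stall  regs: r0:Add3,r1:Mul1,r2:Add2,r3:4
  c7: CDB Add1=6; issue SUB r0<-Add1  regs: r0:Add1,r1:Mul1,r2:Add2,r3:4
  c8: CDB Add2=10; issue ADD r2<-Add2  regs: r0:Add1,r1:Mul1,r2:Add2,r3:4
  c9: -  regs: r0:Add1,r1:Mul1,r2:Add2,r3:4
  c10: -  regs: r0:Add1,r1:Mul1,r2:Add2,r3:4
  c11: CDB Add2=14  regs: r0:Add1,r1:Mul1,r2:14,r3:4
  c12: CDB Mul1=60  regs: r0:Add1,r1:60,r2:14,r3:4
  c13: -  regs: r0:Add1,r1:60,r2:14,r3:4
  c14: -  regs: r0:Add1,r1:60,r2:14,r3:4
  c15: CDB Add1=56  regs: r0:56,r1:60,r2:14,r3:4
  c16: CDB Add3=-54  regs: r0:56,r1:60,r2:14,r3:4

STATUS = VALUE 56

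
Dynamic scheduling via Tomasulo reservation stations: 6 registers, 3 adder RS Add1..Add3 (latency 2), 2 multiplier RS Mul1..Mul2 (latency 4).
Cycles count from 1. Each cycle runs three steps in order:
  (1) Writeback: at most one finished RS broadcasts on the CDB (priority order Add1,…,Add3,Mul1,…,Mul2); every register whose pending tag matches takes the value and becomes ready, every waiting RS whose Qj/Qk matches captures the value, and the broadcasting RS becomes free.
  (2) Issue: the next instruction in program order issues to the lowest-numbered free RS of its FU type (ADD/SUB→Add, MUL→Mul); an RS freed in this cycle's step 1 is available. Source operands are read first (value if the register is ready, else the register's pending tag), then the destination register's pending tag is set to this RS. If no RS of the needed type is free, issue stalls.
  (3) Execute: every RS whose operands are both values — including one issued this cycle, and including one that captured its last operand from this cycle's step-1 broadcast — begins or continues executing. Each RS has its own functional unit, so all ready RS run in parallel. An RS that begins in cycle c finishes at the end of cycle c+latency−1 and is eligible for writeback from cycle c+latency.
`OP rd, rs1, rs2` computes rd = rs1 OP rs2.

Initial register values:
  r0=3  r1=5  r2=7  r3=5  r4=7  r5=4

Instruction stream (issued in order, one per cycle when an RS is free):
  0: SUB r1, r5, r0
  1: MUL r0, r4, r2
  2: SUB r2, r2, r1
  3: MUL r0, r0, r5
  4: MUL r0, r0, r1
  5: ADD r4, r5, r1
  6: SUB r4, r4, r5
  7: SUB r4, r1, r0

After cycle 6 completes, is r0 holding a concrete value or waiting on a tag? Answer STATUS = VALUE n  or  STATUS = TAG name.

  c1: issue SUB r1<-Add1  regs: r0:3,r1:Add1,r2:7,r3:5,r4:7,r5:4
  c2: issue MUL r0<-Mul1  regs: r0:Mul1,r1:Add1,r2:7,r3:5,r4:7,r5:4
  c3: CDB Add1=1; issue SUB r2<-Add1  regs: r0:Mul1,r1:1,r2:Add1,r3:5,r4:7,r5:4
  c4: issue MUL r0<-Mul2  regs: r0:Mul2,r1:1,r2:Add1,r3:5,r4:7,r5:4
  c5: CDB Add1=6; stall  regs: r0:Mul2,r1:1,r2:6,r3:5,r4:7,r5:4
  c6: CDB Mul1=49; issue MUL r0<-Mul1  regs: r0:Mul1,r1:1,r2:6,r3:5,r4:7,r5:4

STATUS = TAG Mul1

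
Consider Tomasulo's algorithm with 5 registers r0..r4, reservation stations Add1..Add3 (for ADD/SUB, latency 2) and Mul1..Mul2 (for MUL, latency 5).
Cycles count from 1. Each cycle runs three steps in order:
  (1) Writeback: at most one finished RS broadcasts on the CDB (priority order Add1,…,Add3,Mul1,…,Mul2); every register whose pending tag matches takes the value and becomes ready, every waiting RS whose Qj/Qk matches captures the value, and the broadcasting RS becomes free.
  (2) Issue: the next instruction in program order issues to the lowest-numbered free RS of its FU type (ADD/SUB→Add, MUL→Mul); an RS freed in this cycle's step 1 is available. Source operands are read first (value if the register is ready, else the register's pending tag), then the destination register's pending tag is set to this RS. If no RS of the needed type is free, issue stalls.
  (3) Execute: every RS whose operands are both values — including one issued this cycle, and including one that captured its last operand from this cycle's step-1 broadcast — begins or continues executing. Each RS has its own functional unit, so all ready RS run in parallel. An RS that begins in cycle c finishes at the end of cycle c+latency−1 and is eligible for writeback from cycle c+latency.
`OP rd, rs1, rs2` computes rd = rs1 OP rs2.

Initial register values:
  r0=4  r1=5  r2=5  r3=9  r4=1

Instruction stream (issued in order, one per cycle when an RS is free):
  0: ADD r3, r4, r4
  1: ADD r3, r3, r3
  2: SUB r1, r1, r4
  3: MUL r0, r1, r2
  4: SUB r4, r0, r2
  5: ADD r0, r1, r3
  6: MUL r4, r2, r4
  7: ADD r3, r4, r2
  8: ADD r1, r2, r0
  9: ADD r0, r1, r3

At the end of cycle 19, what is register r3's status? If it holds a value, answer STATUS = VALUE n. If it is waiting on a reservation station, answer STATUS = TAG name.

STATUS = VALUE 80

  c1: issue ADD r3<-Add1  regs: r0:4,r1:5,r2:5,r3:Add1,r4:1
  c2: issue ADD r3<-Add2  regs: r0:4,r1:5,r2:5,r3:Add2,r4:1
  c3: CDB Add1=2; issue SUB r1<-Add1  regs: r0:4,r1:Add1,r2:5,r3:Add2,r4:1
  c4: issue MUL r0<-Mul1  regs: r0:Mul1,r1:Add1,r2:5,r3:Add2,r4:1
  c5: CDB Add1=4; issue SUB r4<-Add1  regs: r0:Mul1,r1:4,r2:5,r3:Add2,r4:Add1
  c6: CDB Add2=4; issue ADD r0<-Add2  regs: r0:Add2,r1:4,r2:5,r3:4,r4:Add1
  c7: issue MUL r4<-Mul2  regs: r0:Add2,r1:4,r2:5,r3:4,r4:Mul2
  c8: CDB Add2=8; issue ADD r3<-Add2  regs: r0:8,r1:4,r2:5,r3:Add2,r4:Mul2
  c9: issue ADD r1<-Add3  regs: r0:8,r1:Add3,r2:5,r3:Add2,r4:Mul2
  c10: CDB Mul1=20; stall  regs: r0:8,r1:Add3,r2:5,r3:Add2,r4:Mul2
  c11: CDB Add3=13; issue ADD r0<-Add3  regs: r0:Add3,r1:13,r2:5,r3:Add2,r4:Mul2
  c12: CDB Add1=15  regs: r0:Add3,r1:13,r2:5,r3:Add2,r4:Mul2
  c13: -  regs: r0:Add3,r1:13,r2:5,r3:Add2,r4:Mul2
  c14: -  regs: r0:Add3,r1:13,r2:5,r3:Add2,r4:Mul2
  c15: -  regs: r0:Add3,r1:13,r2:5,r3:Add2,r4:Mul2
  c16: -  regs: r0:Add3,r1:13,r2:5,r3:Add2,r4:Mul2
  c17: CDB Mul2=75  regs: r0:Add3,r1:13,r2:5,r3:Add2,r4:75
  c18: -  regs: r0:Add3,r1:13,r2:5,r3:Add2,r4:75
  c19: CDB Add2=80  regs: r0:Add3,r1:13,r2:5,r3:80,r4:75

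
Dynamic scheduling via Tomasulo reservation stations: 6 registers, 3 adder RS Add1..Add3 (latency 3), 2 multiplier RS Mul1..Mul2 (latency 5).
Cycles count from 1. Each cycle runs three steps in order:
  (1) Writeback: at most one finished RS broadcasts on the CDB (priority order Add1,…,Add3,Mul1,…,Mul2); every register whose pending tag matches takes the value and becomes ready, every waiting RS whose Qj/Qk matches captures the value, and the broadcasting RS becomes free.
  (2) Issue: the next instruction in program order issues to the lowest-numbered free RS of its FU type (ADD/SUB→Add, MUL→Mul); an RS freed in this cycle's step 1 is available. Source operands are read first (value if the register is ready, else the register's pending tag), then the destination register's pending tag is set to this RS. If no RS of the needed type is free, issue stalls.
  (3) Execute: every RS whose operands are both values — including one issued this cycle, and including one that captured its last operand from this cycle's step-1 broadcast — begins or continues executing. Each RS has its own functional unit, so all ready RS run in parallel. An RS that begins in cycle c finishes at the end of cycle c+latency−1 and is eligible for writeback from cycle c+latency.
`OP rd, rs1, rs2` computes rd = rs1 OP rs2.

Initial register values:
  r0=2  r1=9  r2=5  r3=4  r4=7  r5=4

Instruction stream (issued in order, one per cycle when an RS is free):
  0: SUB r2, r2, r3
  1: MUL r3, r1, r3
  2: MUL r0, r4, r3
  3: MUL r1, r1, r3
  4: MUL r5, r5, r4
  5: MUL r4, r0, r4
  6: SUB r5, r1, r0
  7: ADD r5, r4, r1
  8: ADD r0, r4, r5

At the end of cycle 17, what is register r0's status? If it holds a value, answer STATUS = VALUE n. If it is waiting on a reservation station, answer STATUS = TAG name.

cycle 1: issue SUB r2<-Add1 // r0:2,r1:9,r2:Add1,r3:4,r4:7,r5:4
cycle 2: issue MUL r3<-Mul1 // r0:2,r1:9,r2:Add1,r3:Mul1,r4:7,r5:4
cycle 3: issue MUL r0<-Mul2 // r0:Mul2,r1:9,r2:Add1,r3:Mul1,r4:7,r5:4
cycle 4: CDB Add1=1; stall // r0:Mul2,r1:9,r2:1,r3:Mul1,r4:7,r5:4
cycle 5: stall // r0:Mul2,r1:9,r2:1,r3:Mul1,r4:7,r5:4
cycle 6: stall // r0:Mul2,r1:9,r2:1,r3:Mul1,r4:7,r5:4
cycle 7: CDB Mul1=36; issue MUL r1<-Mul1 // r0:Mul2,r1:Mul1,r2:1,r3:36,r4:7,r5:4
cycle 8: stall // r0:Mul2,r1:Mul1,r2:1,r3:36,r4:7,r5:4
cycle 9: stall // r0:Mul2,r1:Mul1,r2:1,r3:36,r4:7,r5:4
cycle 10: stall // r0:Mul2,r1:Mul1,r2:1,r3:36,r4:7,r5:4
cycle 11: stall // r0:Mul2,r1:Mul1,r2:1,r3:36,r4:7,r5:4
cycle 12: CDB Mul1=324; issue MUL r5<-Mul1 // r0:Mul2,r1:324,r2:1,r3:36,r4:7,r5:Mul1
cycle 13: CDB Mul2=252; issue MUL r4<-Mul2 // r0:252,r1:324,r2:1,r3:36,r4:Mul2,r5:Mul1
cycle 14: issue SUB r5<-Add1 // r0:252,r1:324,r2:1,r3:36,r4:Mul2,r5:Add1
cycle 15: issue ADD r5<-Add2 // r0:252,r1:324,r2:1,r3:36,r4:Mul2,r5:Add2
cycle 16: issue ADD r0<-Add3 // r0:Add3,r1:324,r2:1,r3:36,r4:Mul2,r5:Add2
cycle 17: CDB Add1=72 // r0:Add3,r1:324,r2:1,r3:36,r4:Mul2,r5:Add2

STATUS = TAG Add3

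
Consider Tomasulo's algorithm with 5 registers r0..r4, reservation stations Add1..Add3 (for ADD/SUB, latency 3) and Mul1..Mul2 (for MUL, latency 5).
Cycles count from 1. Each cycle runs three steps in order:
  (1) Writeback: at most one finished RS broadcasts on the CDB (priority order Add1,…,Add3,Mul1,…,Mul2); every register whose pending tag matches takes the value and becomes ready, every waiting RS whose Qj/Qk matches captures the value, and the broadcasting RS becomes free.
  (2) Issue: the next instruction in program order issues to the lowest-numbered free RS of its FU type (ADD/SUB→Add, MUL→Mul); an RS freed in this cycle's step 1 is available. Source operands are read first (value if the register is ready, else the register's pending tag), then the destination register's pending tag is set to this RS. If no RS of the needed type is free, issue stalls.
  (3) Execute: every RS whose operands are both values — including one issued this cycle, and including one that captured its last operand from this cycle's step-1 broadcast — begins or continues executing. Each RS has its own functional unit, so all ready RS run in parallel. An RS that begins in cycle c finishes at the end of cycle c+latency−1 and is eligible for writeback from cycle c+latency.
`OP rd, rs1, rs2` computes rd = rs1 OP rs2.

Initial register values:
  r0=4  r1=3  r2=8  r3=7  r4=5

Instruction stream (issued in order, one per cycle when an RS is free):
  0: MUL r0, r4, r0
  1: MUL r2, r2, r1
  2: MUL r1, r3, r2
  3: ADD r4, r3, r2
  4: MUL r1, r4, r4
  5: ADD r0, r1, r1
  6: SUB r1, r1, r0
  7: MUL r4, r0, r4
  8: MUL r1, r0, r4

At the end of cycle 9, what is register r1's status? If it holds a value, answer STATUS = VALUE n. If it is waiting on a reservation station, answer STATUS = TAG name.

  c1: issue MUL r0<-Mul1  regs: r0:Mul1,r1:3,r2:8,r3:7,r4:5
  c2: issue MUL r2<-Mul2  regs: r0:Mul1,r1:3,r2:Mul2,r3:7,r4:5
  c3: stall  regs: r0:Mul1,r1:3,r2:Mul2,r3:7,r4:5
  c4: stall  regs: r0:Mul1,r1:3,r2:Mul2,r3:7,r4:5
  c5: stall  regs: r0:Mul1,r1:3,r2:Mul2,r3:7,r4:5
  c6: CDB Mul1=20; issue MUL r1<-Mul1  regs: r0:20,r1:Mul1,r2:Mul2,r3:7,r4:5
  c7: CDB Mul2=24; issue ADD r4<-Add1  regs: r0:20,r1:Mul1,r2:24,r3:7,r4:Add1
  c8: issue MUL r1<-Mul2  regs: r0:20,r1:Mul2,r2:24,r3:7,r4:Add1
  c9: issue ADD r0<-Add2  regs: r0:Add2,r1:Mul2,r2:24,r3:7,r4:Add1

STATUS = TAG Mul2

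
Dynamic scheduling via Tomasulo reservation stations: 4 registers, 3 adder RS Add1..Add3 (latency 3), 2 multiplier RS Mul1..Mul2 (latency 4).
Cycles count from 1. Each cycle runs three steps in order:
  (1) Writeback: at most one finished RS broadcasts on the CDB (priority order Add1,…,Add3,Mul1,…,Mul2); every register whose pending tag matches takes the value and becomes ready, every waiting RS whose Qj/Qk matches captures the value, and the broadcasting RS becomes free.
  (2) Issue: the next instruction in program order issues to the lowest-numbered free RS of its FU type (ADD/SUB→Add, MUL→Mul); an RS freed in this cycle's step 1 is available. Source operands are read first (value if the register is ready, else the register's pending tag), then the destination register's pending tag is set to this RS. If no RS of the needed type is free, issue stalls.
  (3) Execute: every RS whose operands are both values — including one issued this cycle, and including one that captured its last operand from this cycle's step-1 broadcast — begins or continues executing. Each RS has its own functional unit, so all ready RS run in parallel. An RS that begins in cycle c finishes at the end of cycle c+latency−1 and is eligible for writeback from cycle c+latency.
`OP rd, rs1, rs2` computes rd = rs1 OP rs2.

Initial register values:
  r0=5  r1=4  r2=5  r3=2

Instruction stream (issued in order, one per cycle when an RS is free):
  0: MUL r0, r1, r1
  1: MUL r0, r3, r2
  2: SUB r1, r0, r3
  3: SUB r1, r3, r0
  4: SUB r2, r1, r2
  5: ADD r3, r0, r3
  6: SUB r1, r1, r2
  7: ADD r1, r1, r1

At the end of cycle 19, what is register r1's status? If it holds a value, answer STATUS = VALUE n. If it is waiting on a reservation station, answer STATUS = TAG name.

cycle 1: issue MUL r0<-Mul1 // r0:Mul1,r1:4,r2:5,r3:2
cycle 2: issue MUL r0<-Mul2 // r0:Mul2,r1:4,r2:5,r3:2
cycle 3: issue SUB r1<-Add1 // r0:Mul2,r1:Add1,r2:5,r3:2
cycle 4: issue SUB r1<-Add2 // r0:Mul2,r1:Add2,r2:5,r3:2
cycle 5: CDB Mul1=16; issue SUB r2<-Add3 // r0:Mul2,r1:Add2,r2:Add3,r3:2
cycle 6: CDB Mul2=10; stall // r0:10,r1:Add2,r2:Add3,r3:2
cycle 7: stall // r0:10,r1:Add2,r2:Add3,r3:2
cycle 8: stall // r0:10,r1:Add2,r2:Add3,r3:2
cycle 9: CDB Add1=8; issue ADD r3<-Add1 // r0:10,r1:Add2,r2:Add3,r3:Add1
cycle 10: CDB Add2=-8; issue SUB r1<-Add2 // r0:10,r1:Add2,r2:Add3,r3:Add1
cycle 11: stall // r0:10,r1:Add2,r2:Add3,r3:Add1
cycle 12: CDB Add1=12; issue ADD r1<-Add1 // r0:10,r1:Add1,r2:Add3,r3:12
cycle 13: CDB Add3=-13 // r0:10,r1:Add1,r2:-13,r3:12
cycle 14: - // r0:10,r1:Add1,r2:-13,r3:12
cycle 15: - // r0:10,r1:Add1,r2:-13,r3:12
cycle 16: CDB Add2=5 // r0:10,r1:Add1,r2:-13,r3:12
cycle 17: - // r0:10,r1:Add1,r2:-13,r3:12
cycle 18: - // r0:10,r1:Add1,r2:-13,r3:12
cycle 19: CDB Add1=10 // r0:10,r1:10,r2:-13,r3:12

STATUS = VALUE 10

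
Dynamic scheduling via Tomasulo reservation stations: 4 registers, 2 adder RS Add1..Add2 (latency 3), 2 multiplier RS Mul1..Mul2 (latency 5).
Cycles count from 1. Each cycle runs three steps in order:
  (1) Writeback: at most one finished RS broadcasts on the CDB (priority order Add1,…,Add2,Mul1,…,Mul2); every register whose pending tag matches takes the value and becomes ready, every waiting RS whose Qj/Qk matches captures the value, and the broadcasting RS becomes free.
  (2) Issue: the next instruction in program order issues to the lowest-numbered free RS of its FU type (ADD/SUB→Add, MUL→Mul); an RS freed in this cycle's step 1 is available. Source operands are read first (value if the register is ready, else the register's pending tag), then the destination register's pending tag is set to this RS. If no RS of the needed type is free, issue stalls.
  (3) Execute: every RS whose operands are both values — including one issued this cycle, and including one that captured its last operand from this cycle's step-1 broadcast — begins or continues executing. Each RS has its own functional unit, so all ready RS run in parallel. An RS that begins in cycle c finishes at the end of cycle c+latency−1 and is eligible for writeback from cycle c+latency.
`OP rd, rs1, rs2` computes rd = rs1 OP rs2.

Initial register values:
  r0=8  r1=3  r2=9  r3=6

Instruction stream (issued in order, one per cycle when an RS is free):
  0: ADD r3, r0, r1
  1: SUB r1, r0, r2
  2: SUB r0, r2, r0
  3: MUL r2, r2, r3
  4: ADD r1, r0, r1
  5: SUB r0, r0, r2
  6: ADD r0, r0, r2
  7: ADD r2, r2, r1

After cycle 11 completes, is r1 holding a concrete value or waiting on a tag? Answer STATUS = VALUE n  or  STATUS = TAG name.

c1: issue ADD r3<-Add1 | r0:8,r1:3,r2:9,r3:Add1
c2: issue SUB r1<-Add2 | r0:8,r1:Add2,r2:9,r3:Add1
c3: stall | r0:8,r1:Add2,r2:9,r3:Add1
c4: CDB Add1=11; issue SUB r0<-Add1 | r0:Add1,r1:Add2,r2:9,r3:11
c5: CDB Add2=-1; issue MUL r2<-Mul1 | r0:Add1,r1:-1,r2:Mul1,r3:11
c6: issue ADD r1<-Add2 | r0:Add1,r1:Add2,r2:Mul1,r3:11
c7: CDB Add1=1; issue SUB r0<-Add1 | r0:Add1,r1:Add2,r2:Mul1,r3:11
c8: stall | r0:Add1,r1:Add2,r2:Mul1,r3:11
c9: stall | r0:Add1,r1:Add2,r2:Mul1,r3:11
c10: CDB Add2=0; issue ADD r0<-Add2 | r0:Add2,r1:0,r2:Mul1,r3:11
c11: CDB Mul1=99; stall | r0:Add2,r1:0,r2:99,r3:11

STATUS = VALUE 0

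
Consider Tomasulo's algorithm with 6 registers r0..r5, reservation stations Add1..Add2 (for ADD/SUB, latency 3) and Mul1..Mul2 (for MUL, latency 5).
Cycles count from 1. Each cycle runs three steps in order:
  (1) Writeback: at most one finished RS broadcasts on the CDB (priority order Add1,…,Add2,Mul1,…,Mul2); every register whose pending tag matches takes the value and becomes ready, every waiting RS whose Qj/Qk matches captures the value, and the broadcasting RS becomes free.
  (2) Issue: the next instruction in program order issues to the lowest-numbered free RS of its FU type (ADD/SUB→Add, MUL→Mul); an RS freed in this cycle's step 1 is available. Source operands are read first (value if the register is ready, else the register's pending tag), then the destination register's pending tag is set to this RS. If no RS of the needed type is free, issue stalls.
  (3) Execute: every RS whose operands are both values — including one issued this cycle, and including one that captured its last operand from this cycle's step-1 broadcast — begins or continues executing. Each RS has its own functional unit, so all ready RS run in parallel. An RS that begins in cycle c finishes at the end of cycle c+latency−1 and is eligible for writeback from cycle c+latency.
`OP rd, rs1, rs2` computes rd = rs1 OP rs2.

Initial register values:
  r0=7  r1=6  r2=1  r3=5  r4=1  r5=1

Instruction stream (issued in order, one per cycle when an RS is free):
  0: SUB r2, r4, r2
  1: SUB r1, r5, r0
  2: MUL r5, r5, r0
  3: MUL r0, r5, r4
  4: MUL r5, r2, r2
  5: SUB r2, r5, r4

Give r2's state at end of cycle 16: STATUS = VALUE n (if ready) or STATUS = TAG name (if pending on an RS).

cycle 1: issue SUB r2<-Add1 // r0:7,r1:6,r2:Add1,r3:5,r4:1,r5:1
cycle 2: issue SUB r1<-Add2 // r0:7,r1:Add2,r2:Add1,r3:5,r4:1,r5:1
cycle 3: issue MUL r5<-Mul1 // r0:7,r1:Add2,r2:Add1,r3:5,r4:1,r5:Mul1
cycle 4: CDB Add1=0; issue MUL r0<-Mul2 // r0:Mul2,r1:Add2,r2:0,r3:5,r4:1,r5:Mul1
cycle 5: CDB Add2=-6; stall // r0:Mul2,r1:-6,r2:0,r3:5,r4:1,r5:Mul1
cycle 6: stall // r0:Mul2,r1:-6,r2:0,r3:5,r4:1,r5:Mul1
cycle 7: stall // r0:Mul2,r1:-6,r2:0,r3:5,r4:1,r5:Mul1
cycle 8: CDB Mul1=7; issue MUL r5<-Mul1 // r0:Mul2,r1:-6,r2:0,r3:5,r4:1,r5:Mul1
cycle 9: issue SUB r2<-Add1 // r0:Mul2,r1:-6,r2:Add1,r3:5,r4:1,r5:Mul1
cycle 10: - // r0:Mul2,r1:-6,r2:Add1,r3:5,r4:1,r5:Mul1
cycle 11: - // r0:Mul2,r1:-6,r2:Add1,r3:5,r4:1,r5:Mul1
cycle 12: - // r0:Mul2,r1:-6,r2:Add1,r3:5,r4:1,r5:Mul1
cycle 13: CDB Mul1=0 // r0:Mul2,r1:-6,r2:Add1,r3:5,r4:1,r5:0
cycle 14: CDB Mul2=7 // r0:7,r1:-6,r2:Add1,r3:5,r4:1,r5:0
cycle 15: - // r0:7,r1:-6,r2:Add1,r3:5,r4:1,r5:0
cycle 16: CDB Add1=-1 // r0:7,r1:-6,r2:-1,r3:5,r4:1,r5:0

STATUS = VALUE -1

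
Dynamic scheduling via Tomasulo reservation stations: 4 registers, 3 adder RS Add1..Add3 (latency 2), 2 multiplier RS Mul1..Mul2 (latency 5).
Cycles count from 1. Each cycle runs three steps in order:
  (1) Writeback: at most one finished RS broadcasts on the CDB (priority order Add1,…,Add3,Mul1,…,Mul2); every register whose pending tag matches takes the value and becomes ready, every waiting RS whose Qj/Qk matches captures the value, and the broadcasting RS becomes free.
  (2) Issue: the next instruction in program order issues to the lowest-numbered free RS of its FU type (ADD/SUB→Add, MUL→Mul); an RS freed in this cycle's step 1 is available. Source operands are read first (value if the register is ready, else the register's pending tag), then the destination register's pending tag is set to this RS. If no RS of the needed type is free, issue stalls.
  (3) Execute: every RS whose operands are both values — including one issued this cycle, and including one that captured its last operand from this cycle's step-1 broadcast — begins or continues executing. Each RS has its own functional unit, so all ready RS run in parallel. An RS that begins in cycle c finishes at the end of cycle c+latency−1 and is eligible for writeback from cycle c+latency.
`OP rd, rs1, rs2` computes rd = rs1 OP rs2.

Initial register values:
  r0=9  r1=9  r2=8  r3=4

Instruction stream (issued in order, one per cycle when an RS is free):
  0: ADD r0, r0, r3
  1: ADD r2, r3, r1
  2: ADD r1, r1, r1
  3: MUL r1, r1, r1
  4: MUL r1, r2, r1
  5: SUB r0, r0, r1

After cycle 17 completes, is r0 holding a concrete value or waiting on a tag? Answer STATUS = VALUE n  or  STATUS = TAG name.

STATUS = VALUE -4199

  c1: issue ADD r0<-Add1  regs: r0:Add1,r1:9,r2:8,r3:4
  c2: issue ADD r2<-Add2  regs: r0:Add1,r1:9,r2:Add2,r3:4
  c3: CDB Add1=13; issue ADD r1<-Add1  regs: r0:13,r1:Add1,r2:Add2,r3:4
  c4: CDB Add2=13; issue MUL r1<-Mul1  regs: r0:13,r1:Mul1,r2:13,r3:4
  c5: CDB Add1=18; issue MUL r1<-Mul2  regs: r0:13,r1:Mul2,r2:13,r3:4
  c6: issue SUB r0<-Add1  regs: r0:Add1,r1:Mul2,r2:13,r3:4
  c7: -  regs: r0:Add1,r1:Mul2,r2:13,r3:4
  c8: -  regs: r0:Add1,r1:Mul2,r2:13,r3:4
  c9: -  regs: r0:Add1,r1:Mul2,r2:13,r3:4
  c10: CDB Mul1=324  regs: r0:Add1,r1:Mul2,r2:13,r3:4
  c11: -  regs: r0:Add1,r1:Mul2,r2:13,r3:4
  c12: -  regs: r0:Add1,r1:Mul2,r2:13,r3:4
  c13: -  regs: r0:Add1,r1:Mul2,r2:13,r3:4
  c14: -  regs: r0:Add1,r1:Mul2,r2:13,r3:4
  c15: CDB Mul2=4212  regs: r0:Add1,r1:4212,r2:13,r3:4
  c16: -  regs: r0:Add1,r1:4212,r2:13,r3:4
  c17: CDB Add1=-4199  regs: r0:-4199,r1:4212,r2:13,r3:4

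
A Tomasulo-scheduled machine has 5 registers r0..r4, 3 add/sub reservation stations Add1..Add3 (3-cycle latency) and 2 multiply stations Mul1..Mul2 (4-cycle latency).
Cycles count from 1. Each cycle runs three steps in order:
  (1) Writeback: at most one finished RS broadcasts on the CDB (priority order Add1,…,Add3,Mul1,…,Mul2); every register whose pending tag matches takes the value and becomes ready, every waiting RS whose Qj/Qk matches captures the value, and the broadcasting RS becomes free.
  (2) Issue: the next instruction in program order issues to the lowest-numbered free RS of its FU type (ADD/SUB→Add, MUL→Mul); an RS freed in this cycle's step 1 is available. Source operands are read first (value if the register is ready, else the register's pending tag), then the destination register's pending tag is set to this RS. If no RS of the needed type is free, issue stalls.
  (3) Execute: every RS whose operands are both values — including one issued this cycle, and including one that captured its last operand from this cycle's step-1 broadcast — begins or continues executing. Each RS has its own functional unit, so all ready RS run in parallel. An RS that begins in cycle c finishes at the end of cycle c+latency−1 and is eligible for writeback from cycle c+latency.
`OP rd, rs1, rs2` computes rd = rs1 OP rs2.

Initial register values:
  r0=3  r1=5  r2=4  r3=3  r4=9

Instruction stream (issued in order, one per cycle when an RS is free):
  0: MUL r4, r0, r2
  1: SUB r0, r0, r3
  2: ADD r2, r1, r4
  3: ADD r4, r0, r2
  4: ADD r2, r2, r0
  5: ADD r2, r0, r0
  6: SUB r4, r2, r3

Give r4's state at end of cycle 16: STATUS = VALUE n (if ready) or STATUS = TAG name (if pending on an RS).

  c1: issue MUL r4<-Mul1  regs: r0:3,r1:5,r2:4,r3:3,r4:Mul1
  c2: issue SUB r0<-Add1  regs: r0:Add1,r1:5,r2:4,r3:3,r4:Mul1
  c3: issue ADD r2<-Add2  regs: r0:Add1,r1:5,r2:Add2,r3:3,r4:Mul1
  c4: issue ADD r4<-Add3  regs: r0:Add1,r1:5,r2:Add2,r3:3,r4:Add3
  c5: CDB Add1=0; issue ADD r2<-Add1  regs: r0:0,r1:5,r2:Add1,r3:3,r4:Add3
  c6: CDB Mul1=12; stall  regs: r0:0,r1:5,r2:Add1,r3:3,r4:Add3
  c7: stall  regs: r0:0,r1:5,r2:Add1,r3:3,r4:Add3
  c8: stall  regs: r0:0,r1:5,r2:Add1,r3:3,r4:Add3
  c9: CDB Add2=17; issue ADD r2<-Add2  regs: r0:0,r1:5,r2:Add2,r3:3,r4:Add3
  c10: stall  regs: r0:0,r1:5,r2:Add2,r3:3,r4:Add3
  c11: stall  regs: r0:0,r1:5,r2:Add2,r3:3,r4:Add3
  c12: CDB Add1=17; issue SUB r4<-Add1  regs: r0:0,r1:5,r2:Add2,r3:3,r4:Add1
  c13: CDB Add2=0  regs: r0:0,r1:5,r2:0,r3:3,r4:Add1
  c14: CDB Add3=17  regs: r0:0,r1:5,r2:0,r3:3,r4:Add1
  c15: -  regs: r0:0,r1:5,r2:0,r3:3,r4:Add1
  c16: CDB Add1=-3  regs: r0:0,r1:5,r2:0,r3:3,r4:-3

STATUS = VALUE -3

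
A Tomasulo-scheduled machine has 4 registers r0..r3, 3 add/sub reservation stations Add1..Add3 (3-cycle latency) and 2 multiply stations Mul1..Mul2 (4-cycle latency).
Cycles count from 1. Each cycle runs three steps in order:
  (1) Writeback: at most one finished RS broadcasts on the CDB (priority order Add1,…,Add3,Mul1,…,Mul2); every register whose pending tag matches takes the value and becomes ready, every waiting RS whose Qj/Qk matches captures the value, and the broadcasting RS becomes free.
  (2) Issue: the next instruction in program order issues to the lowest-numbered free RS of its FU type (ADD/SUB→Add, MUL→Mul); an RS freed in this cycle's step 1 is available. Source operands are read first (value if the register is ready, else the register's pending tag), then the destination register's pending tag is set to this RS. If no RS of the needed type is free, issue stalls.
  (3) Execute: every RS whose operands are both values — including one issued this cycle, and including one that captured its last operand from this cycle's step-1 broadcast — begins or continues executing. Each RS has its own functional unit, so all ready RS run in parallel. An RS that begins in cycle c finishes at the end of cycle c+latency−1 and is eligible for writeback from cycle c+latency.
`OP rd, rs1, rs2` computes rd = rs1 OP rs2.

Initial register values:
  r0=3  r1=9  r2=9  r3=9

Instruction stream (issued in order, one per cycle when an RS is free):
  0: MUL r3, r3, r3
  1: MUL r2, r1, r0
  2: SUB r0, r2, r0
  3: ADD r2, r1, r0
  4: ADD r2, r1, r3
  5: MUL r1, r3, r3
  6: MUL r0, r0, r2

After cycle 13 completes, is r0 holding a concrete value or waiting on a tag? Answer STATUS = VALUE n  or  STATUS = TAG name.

STATUS = VALUE 2160

cycle 1: issue MUL r3<-Mul1 // r0:3,r1:9,r2:9,r3:Mul1
cycle 2: issue MUL r2<-Mul2 // r0:3,r1:9,r2:Mul2,r3:Mul1
cycle 3: issue SUB r0<-Add1 // r0:Add1,r1:9,r2:Mul2,r3:Mul1
cycle 4: issue ADD r2<-Add2 // r0:Add1,r1:9,r2:Add2,r3:Mul1
cycle 5: CDB Mul1=81; issue ADD r2<-Add3 // r0:Add1,r1:9,r2:Add3,r3:81
cycle 6: CDB Mul2=27; issue MUL r1<-Mul1 // r0:Add1,r1:Mul1,r2:Add3,r3:81
cycle 7: issue MUL r0<-Mul2 // r0:Mul2,r1:Mul1,r2:Add3,r3:81
cycle 8: CDB Add3=90 // r0:Mul2,r1:Mul1,r2:90,r3:81
cycle 9: CDB Add1=24 // r0:Mul2,r1:Mul1,r2:90,r3:81
cycle 10: CDB Mul1=6561 // r0:Mul2,r1:6561,r2:90,r3:81
cycle 11: - // r0:Mul2,r1:6561,r2:90,r3:81
cycle 12: CDB Add2=33 // r0:Mul2,r1:6561,r2:90,r3:81
cycle 13: CDB Mul2=2160 // r0:2160,r1:6561,r2:90,r3:81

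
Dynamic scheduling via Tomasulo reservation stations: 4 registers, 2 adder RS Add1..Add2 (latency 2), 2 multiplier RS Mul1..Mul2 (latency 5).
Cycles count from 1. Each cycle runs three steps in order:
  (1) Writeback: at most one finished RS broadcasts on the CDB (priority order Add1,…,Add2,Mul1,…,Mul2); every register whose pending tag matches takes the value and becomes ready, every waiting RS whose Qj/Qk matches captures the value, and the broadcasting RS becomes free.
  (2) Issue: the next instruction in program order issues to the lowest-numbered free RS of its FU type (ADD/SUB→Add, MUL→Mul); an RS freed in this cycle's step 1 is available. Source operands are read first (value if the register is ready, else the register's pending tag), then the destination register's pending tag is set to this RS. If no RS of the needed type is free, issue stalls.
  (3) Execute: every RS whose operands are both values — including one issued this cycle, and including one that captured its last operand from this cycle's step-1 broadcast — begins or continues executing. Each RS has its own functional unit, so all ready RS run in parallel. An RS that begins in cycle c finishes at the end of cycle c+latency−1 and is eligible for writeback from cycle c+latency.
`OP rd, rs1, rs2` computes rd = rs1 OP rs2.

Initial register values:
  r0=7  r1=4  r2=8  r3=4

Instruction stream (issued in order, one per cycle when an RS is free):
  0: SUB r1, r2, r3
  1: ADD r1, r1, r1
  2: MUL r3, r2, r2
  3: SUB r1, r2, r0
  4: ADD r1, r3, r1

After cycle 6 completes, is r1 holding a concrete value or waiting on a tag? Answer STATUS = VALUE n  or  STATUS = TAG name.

cycle 1: issue SUB r1<-Add1 // r0:7,r1:Add1,r2:8,r3:4
cycle 2: issue ADD r1<-Add2 // r0:7,r1:Add2,r2:8,r3:4
cycle 3: CDB Add1=4; issue MUL r3<-Mul1 // r0:7,r1:Add2,r2:8,r3:Mul1
cycle 4: issue SUB r1<-Add1 // r0:7,r1:Add1,r2:8,r3:Mul1
cycle 5: CDB Add2=8; issue ADD r1<-Add2 // r0:7,r1:Add2,r2:8,r3:Mul1
cycle 6: CDB Add1=1 // r0:7,r1:Add2,r2:8,r3:Mul1

STATUS = TAG Add2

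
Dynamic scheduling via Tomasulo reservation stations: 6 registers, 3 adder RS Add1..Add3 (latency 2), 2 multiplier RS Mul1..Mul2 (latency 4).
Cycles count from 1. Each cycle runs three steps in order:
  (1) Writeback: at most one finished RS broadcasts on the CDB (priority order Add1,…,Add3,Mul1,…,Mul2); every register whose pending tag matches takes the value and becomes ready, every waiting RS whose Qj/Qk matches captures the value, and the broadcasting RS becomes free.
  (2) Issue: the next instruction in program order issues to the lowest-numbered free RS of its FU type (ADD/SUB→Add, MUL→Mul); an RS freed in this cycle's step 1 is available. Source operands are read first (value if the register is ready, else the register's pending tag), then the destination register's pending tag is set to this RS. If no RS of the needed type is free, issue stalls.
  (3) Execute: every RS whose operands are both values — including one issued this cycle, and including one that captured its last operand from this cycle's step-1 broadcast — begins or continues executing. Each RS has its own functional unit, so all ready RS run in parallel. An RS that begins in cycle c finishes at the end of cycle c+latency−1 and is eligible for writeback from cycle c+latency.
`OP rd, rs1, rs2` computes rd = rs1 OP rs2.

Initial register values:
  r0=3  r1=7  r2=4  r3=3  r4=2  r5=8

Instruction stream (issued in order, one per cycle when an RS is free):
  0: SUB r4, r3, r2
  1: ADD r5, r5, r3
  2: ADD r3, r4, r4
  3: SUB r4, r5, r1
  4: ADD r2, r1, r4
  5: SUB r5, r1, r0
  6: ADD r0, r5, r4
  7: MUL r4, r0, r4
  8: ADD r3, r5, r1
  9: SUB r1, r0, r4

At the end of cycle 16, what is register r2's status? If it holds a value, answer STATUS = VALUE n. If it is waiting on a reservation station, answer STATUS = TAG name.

  c1: issue SUB r4<-Add1  regs: r0:3,r1:7,r2:4,r3:3,r4:Add1,r5:8
  c2: issue ADD r5<-Add2  regs: r0:3,r1:7,r2:4,r3:3,r4:Add1,r5:Add2
  c3: CDB Add1=-1; issue ADD r3<-Add1  regs: r0:3,r1:7,r2:4,r3:Add1,r4:-1,r5:Add2
  c4: CDB Add2=11; issue SUB r4<-Add2  regs: r0:3,r1:7,r2:4,r3:Add1,r4:Add2,r5:11
  c5: CDB Add1=-2; issue ADD r2<-Add1  regs: r0:3,r1:7,r2:Add1,r3:-2,r4:Add2,r5:11
  c6: CDB Add2=4; issue SUB r5<-Add2  regs: r0:3,r1:7,r2:Add1,r3:-2,r4:4,r5:Add2
  c7: issue ADD r0<-Add3  regs: r0:Add3,r1:7,r2:Add1,r3:-2,r4:4,r5:Add2
  c8: CDB Add1=11; issue MUL r4<-Mul1  regs: r0:Add3,r1:7,r2:11,r3:-2,r4:Mul1,r5:Add2
  c9: CDB Add2=4; issue ADD r3<-Add1  regs: r0:Add3,r1:7,r2:11,r3:Add1,r4:Mul1,r5:4
  c10: issue SUB r1<-Add2  regs: r0:Add3,r1:Add2,r2:11,r3:Add1,r4:Mul1,r5:4
  c11: CDB Add1=11  regs: r0:Add3,r1:Add2,r2:11,r3:11,r4:Mul1,r5:4
  c12: CDB Add3=8  regs: r0:8,r1:Add2,r2:11,r3:11,r4:Mul1,r5:4
  c13: -  regs: r0:8,r1:Add2,r2:11,r3:11,r4:Mul1,r5:4
  c14: -  regs: r0:8,r1:Add2,r2:11,r3:11,r4:Mul1,r5:4
  c15: -  regs: r0:8,r1:Add2,r2:11,r3:11,r4:Mul1,r5:4
  c16: CDB Mul1=32  regs: r0:8,r1:Add2,r2:11,r3:11,r4:32,r5:4

STATUS = VALUE 11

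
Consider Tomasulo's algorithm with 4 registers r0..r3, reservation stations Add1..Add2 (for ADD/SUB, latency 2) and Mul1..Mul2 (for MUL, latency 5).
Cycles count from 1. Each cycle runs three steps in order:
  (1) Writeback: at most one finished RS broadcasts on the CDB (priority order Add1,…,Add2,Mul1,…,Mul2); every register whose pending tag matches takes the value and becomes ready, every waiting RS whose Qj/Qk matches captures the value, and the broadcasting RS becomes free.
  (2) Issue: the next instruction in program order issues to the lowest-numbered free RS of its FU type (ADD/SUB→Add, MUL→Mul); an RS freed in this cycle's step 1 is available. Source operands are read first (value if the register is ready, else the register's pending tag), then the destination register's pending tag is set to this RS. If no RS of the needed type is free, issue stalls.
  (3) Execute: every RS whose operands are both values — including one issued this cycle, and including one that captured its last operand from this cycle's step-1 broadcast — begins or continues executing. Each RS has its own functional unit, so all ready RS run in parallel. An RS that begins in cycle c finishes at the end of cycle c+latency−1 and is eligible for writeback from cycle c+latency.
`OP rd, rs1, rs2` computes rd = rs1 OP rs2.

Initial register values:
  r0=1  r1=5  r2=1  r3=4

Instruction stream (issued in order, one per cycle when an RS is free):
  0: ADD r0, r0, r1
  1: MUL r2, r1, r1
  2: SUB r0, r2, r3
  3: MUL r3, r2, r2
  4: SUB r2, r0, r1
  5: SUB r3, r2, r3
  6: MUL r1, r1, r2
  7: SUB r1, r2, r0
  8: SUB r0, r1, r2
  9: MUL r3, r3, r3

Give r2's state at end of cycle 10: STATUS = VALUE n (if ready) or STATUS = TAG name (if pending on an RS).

STATUS = TAG Add2

  c1: issue ADD r0<-Add1  regs: r0:Add1,r1:5,r2:1,r3:4
  c2: issue MUL r2<-Mul1  regs: r0:Add1,r1:5,r2:Mul1,r3:4
  c3: CDB Add1=6; issue SUB r0<-Add1  regs: r0:Add1,r1:5,r2:Mul1,r3:4
  c4: issue MUL r3<-Mul2  regs: r0:Add1,r1:5,r2:Mul1,r3:Mul2
  c5: issue SUB r2<-Add2  regs: r0:Add1,r1:5,r2:Add2,r3:Mul2
  c6: stall  regs: r0:Add1,r1:5,r2:Add2,r3:Mul2
  c7: CDB Mul1=25; stall  regs: r0:Add1,r1:5,r2:Add2,r3:Mul2
  c8: stall  regs: r0:Add1,r1:5,r2:Add2,r3:Mul2
  c9: CDB Add1=21; issue SUB r3<-Add1  regs: r0:21,r1:5,r2:Add2,r3:Add1
  c10: issue MUL r1<-Mul1  regs: r0:21,r1:Mul1,r2:Add2,r3:Add1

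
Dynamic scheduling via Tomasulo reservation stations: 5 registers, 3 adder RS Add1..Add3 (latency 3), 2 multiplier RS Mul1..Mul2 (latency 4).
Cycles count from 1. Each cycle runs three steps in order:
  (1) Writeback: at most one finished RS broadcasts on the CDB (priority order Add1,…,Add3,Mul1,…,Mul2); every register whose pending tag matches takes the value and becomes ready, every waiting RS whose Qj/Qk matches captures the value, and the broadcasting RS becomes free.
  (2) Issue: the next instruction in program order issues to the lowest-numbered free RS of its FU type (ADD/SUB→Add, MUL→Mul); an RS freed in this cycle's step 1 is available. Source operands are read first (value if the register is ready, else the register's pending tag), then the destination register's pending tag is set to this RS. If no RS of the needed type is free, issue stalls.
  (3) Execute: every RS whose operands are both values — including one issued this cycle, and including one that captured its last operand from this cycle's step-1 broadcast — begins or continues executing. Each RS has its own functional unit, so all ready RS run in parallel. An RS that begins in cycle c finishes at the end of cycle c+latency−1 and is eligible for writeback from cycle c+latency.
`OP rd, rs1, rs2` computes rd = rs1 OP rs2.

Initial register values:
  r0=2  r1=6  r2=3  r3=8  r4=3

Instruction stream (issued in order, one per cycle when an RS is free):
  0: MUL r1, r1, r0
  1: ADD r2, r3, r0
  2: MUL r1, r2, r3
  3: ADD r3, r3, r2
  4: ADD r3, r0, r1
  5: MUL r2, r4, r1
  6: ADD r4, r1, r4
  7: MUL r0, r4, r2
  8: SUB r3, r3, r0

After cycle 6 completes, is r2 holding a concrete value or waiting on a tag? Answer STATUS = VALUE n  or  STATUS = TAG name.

cycle 1: issue MUL r1<-Mul1 // r0:2,r1:Mul1,r2:3,r3:8,r4:3
cycle 2: issue ADD r2<-Add1 // r0:2,r1:Mul1,r2:Add1,r3:8,r4:3
cycle 3: issue MUL r1<-Mul2 // r0:2,r1:Mul2,r2:Add1,r3:8,r4:3
cycle 4: issue ADD r3<-Add2 // r0:2,r1:Mul2,r2:Add1,r3:Add2,r4:3
cycle 5: CDB Add1=10; issue ADD r3<-Add1 // r0:2,r1:Mul2,r2:10,r3:Add1,r4:3
cycle 6: CDB Mul1=12; issue MUL r2<-Mul1 // r0:2,r1:Mul2,r2:Mul1,r3:Add1,r4:3

STATUS = TAG Mul1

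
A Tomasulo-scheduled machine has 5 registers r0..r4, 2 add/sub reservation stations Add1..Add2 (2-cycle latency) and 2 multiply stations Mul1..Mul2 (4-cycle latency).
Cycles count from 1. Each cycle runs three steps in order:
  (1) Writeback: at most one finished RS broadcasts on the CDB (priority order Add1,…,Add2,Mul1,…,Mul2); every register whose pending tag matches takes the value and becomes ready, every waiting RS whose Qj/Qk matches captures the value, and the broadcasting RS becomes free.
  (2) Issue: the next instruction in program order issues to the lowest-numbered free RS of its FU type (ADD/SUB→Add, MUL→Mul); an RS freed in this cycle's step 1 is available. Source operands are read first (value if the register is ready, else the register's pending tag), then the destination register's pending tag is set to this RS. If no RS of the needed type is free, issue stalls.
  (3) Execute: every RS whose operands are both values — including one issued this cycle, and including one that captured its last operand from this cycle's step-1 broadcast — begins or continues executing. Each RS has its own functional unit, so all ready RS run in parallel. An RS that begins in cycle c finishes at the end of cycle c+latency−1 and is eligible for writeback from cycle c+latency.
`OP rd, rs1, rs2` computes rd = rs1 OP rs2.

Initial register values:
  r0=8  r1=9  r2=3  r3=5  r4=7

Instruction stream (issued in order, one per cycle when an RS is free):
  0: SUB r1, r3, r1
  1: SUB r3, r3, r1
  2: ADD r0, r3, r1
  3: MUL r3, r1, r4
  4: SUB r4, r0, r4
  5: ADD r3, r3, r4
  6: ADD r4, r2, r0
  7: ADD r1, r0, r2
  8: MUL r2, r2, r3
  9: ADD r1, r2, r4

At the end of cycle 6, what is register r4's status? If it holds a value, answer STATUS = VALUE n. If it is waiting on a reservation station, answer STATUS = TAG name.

  c1: issue SUB r1<-Add1  regs: r0:8,r1:Add1,r2:3,r3:5,r4:7
  c2: issue SUB r3<-Add2  regs: r0:8,r1:Add1,r2:3,r3:Add2,r4:7
  c3: CDB Add1=-4; issue ADD r0<-Add1  regs: r0:Add1,r1:-4,r2:3,r3:Add2,r4:7
  c4: issue MUL r3<-Mul1  regs: r0:Add1,r1:-4,r2:3,r3:Mul1,r4:7
  c5: CDB Add2=9; issue SUB r4<-Add2  regs: r0:Add1,r1:-4,r2:3,r3:Mul1,r4:Add2
  c6: stall  regs: r0:Add1,r1:-4,r2:3,r3:Mul1,r4:Add2

STATUS = TAG Add2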